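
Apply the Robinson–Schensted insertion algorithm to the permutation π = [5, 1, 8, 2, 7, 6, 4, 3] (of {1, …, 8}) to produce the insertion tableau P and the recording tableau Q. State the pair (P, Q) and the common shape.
P = [1, 2, 3] / [4, 6] / [5] / [7] / [8];  Q = [1, 3, 5] / [2, 4] / [6] / [7] / [8];  common shape = (3, 2, 1, 1, 1)

Row-insert the values π_1, π_2, … into P one at a time, bumping the leftmost entry strictly greater than the inserted value down to the next row. The recording tableau Q records, in position (i, j), the step at which that cell was added to P.
  Insert 5 (step 1): P = [5];  Q = [1]
  Insert 1 (step 2): P = [1] / [5];  Q = [1] / [2]
  Insert 8 (step 3): P = [1, 8] / [5];  Q = [1, 3] / [2]
  Insert 2 (step 4): P = [1, 2] / [5, 8];  Q = [1, 3] / [2, 4]
  Insert 7 (step 5): P = [1, 2, 7] / [5, 8];  Q = [1, 3, 5] / [2, 4]
  Insert 6 (step 6): P = [1, 2, 6] / [5, 7] / [8];  Q = [1, 3, 5] / [2, 4] / [6]
  Insert 4 (step 7): P = [1, 2, 4] / [5, 6] / [7] / [8];  Q = [1, 3, 5] / [2, 4] / [6] / [7]
  Insert 3 (step 8): P = [1, 2, 3] / [4, 6] / [5] / [7] / [8];  Q = [1, 3, 5] / [2, 4] / [6] / [7] / [8]
Final shape: (3, 2, 1, 1, 1).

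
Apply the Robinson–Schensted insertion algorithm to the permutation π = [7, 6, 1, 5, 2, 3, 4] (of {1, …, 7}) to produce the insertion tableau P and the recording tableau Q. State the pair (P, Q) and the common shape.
P = [1, 2, 3, 4] / [5] / [6] / [7];  Q = [1, 4, 6, 7] / [2] / [3] / [5];  common shape = (4, 1, 1, 1)

Row-insert the values π_1, π_2, … into P one at a time, bumping the leftmost entry strictly greater than the inserted value down to the next row. The recording tableau Q records, in position (i, j), the step at which that cell was added to P.
  Insert 7 (step 1): P = [7];  Q = [1]
  Insert 6 (step 2): P = [6] / [7];  Q = [1] / [2]
  Insert 1 (step 3): P = [1] / [6] / [7];  Q = [1] / [2] / [3]
  Insert 5 (step 4): P = [1, 5] / [6] / [7];  Q = [1, 4] / [2] / [3]
  Insert 2 (step 5): P = [1, 2] / [5] / [6] / [7];  Q = [1, 4] / [2] / [3] / [5]
  Insert 3 (step 6): P = [1, 2, 3] / [5] / [6] / [7];  Q = [1, 4, 6] / [2] / [3] / [5]
  Insert 4 (step 7): P = [1, 2, 3, 4] / [5] / [6] / [7];  Q = [1, 4, 6, 7] / [2] / [3] / [5]
Final shape: (4, 1, 1, 1).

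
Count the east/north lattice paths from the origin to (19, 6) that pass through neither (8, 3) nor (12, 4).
Number of paths = 81220

Inclusion–exclusion. Total paths: C(25, 19) = 177100. Through P₁: C(11, 8)·C(14, 11) = 60060. Through P₂: C(16, 12)·C(9, 7) = 65520. Since P₁ is strictly southwest of P₂, a monotone path through both must visit P₁ then P₂; paths through both = C(11, 8)·C(5, 4)·C(9, 7) = 29700. Avoid both = 177100 − 60060 − 65520 + 29700 = 81220.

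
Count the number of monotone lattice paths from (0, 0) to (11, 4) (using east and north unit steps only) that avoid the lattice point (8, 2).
Number of paths = 915

Total paths from (0, 0) to (11, 4): C(15, 11) = 1365. Paths through (8, 2): (paths (0, 0) → (8, 2)) × (paths (8, 2) → (11, 4)) = C(10, 8) · C(5, 3) = 45 · 10 = 450. Avoidance count = 1365 − 450 = 915.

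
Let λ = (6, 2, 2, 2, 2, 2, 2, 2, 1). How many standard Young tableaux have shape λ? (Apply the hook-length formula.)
# SYT of shape (6, 2, 2, 2, 2, 2, 2, 2, 1) = 13856700

Hook-length formula: f^λ = n! / Π hook(c), product over all cells c of the Young diagram. For λ = (6, 2, 2, 2, 2, 2, 2, 2, 1), n = 21 boxes. Hook lengths by row (left-to-right, top-to-bottom): [14, 12, 4, 3, 2, 1]; [9, 7]; [8, 6]; [7, 5]; [6, 4]; [5, 3]; [4, 2]; [3, 1]; [1]. Product of hooks = 3687093043200. So f^λ = 21! / 3687093043200 = 51090942171709440000 / 3687093043200 = 13856700.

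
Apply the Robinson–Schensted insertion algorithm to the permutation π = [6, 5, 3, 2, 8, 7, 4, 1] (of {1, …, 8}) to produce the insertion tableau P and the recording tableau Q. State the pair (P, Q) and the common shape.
P = [1, 4] / [2, 7] / [3, 8] / [5] / [6];  Q = [1, 5] / [2, 6] / [3, 7] / [4] / [8];  common shape = (2, 2, 2, 1, 1)

Row-insert the values π_1, π_2, … into P one at a time, bumping the leftmost entry strictly greater than the inserted value down to the next row. The recording tableau Q records, in position (i, j), the step at which that cell was added to P.
  Insert 6 (step 1): P = [6];  Q = [1]
  Insert 5 (step 2): P = [5] / [6];  Q = [1] / [2]
  Insert 3 (step 3): P = [3] / [5] / [6];  Q = [1] / [2] / [3]
  Insert 2 (step 4): P = [2] / [3] / [5] / [6];  Q = [1] / [2] / [3] / [4]
  Insert 8 (step 5): P = [2, 8] / [3] / [5] / [6];  Q = [1, 5] / [2] / [3] / [4]
  Insert 7 (step 6): P = [2, 7] / [3, 8] / [5] / [6];  Q = [1, 5] / [2, 6] / [3] / [4]
  Insert 4 (step 7): P = [2, 4] / [3, 7] / [5, 8] / [6];  Q = [1, 5] / [2, 6] / [3, 7] / [4]
  Insert 1 (step 8): P = [1, 4] / [2, 7] / [3, 8] / [5] / [6];  Q = [1, 5] / [2, 6] / [3, 7] / [4] / [8]
Final shape: (2, 2, 2, 1, 1).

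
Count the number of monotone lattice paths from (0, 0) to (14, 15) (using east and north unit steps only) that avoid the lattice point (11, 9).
Number of paths = 63450120

Total paths from (0, 0) to (14, 15): C(29, 14) = 77558760. Paths through (11, 9): (paths (0, 0) → (11, 9)) × (paths (11, 9) → (14, 15)) = C(20, 11) · C(9, 3) = 167960 · 84 = 14108640. Avoidance count = 77558760 − 14108640 = 63450120.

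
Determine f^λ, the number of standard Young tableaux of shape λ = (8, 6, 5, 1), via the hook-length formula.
# SYT of shape (8, 6, 5, 1) = 22044750

Hook-length formula: f^λ = n! / Π hook(c), product over all cells c of the Young diagram. For λ = (8, 6, 5, 1), n = 20 boxes. Hook lengths by row (left-to-right, top-to-bottom): [11, 9, 8, 7, 6, 4, 2, 1]; [8, 6, 5, 4, 3, 1]; [6, 4, 3, 2, 1]; [1]. Product of hooks = 110361968640. So f^λ = 20! / 110361968640 = 2432902008176640000 / 110361968640 = 22044750.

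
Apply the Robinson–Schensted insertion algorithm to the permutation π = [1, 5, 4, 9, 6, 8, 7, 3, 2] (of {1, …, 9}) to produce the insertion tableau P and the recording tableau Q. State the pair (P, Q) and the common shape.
P = [1, 2, 6, 7] / [3, 8] / [4] / [5] / [9];  Q = [1, 2, 4, 6] / [3, 5] / [7] / [8] / [9];  common shape = (4, 2, 1, 1, 1)

Row-insert the values π_1, π_2, … into P one at a time, bumping the leftmost entry strictly greater than the inserted value down to the next row. The recording tableau Q records, in position (i, j), the step at which that cell was added to P.
  Insert 1 (step 1): P = [1];  Q = [1]
  Insert 5 (step 2): P = [1, 5];  Q = [1, 2]
  Insert 4 (step 3): P = [1, 4] / [5];  Q = [1, 2] / [3]
  Insert 9 (step 4): P = [1, 4, 9] / [5];  Q = [1, 2, 4] / [3]
  Insert 6 (step 5): P = [1, 4, 6] / [5, 9];  Q = [1, 2, 4] / [3, 5]
  Insert 8 (step 6): P = [1, 4, 6, 8] / [5, 9];  Q = [1, 2, 4, 6] / [3, 5]
  Insert 7 (step 7): P = [1, 4, 6, 7] / [5, 8] / [9];  Q = [1, 2, 4, 6] / [3, 5] / [7]
  Insert 3 (step 8): P = [1, 3, 6, 7] / [4, 8] / [5] / [9];  Q = [1, 2, 4, 6] / [3, 5] / [7] / [8]
  Insert 2 (step 9): P = [1, 2, 6, 7] / [3, 8] / [4] / [5] / [9];  Q = [1, 2, 4, 6] / [3, 5] / [7] / [8] / [9]
Final shape: (4, 2, 1, 1, 1).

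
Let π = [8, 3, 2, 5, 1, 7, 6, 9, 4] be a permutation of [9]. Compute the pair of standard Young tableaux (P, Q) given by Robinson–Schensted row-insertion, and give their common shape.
P = [1, 4, 6, 9] / [2, 5] / [3, 7] / [8];  Q = [1, 4, 6, 8] / [2, 7] / [3, 9] / [5];  common shape = (4, 2, 2, 1)

Row-insert the values π_1, π_2, … into P one at a time, bumping the leftmost entry strictly greater than the inserted value down to the next row. The recording tableau Q records, in position (i, j), the step at which that cell was added to P.
  Insert 8 (step 1): P = [8];  Q = [1]
  Insert 3 (step 2): P = [3] / [8];  Q = [1] / [2]
  Insert 2 (step 3): P = [2] / [3] / [8];  Q = [1] / [2] / [3]
  Insert 5 (step 4): P = [2, 5] / [3] / [8];  Q = [1, 4] / [2] / [3]
  Insert 1 (step 5): P = [1, 5] / [2] / [3] / [8];  Q = [1, 4] / [2] / [3] / [5]
  Insert 7 (step 6): P = [1, 5, 7] / [2] / [3] / [8];  Q = [1, 4, 6] / [2] / [3] / [5]
  Insert 6 (step 7): P = [1, 5, 6] / [2, 7] / [3] / [8];  Q = [1, 4, 6] / [2, 7] / [3] / [5]
  Insert 9 (step 8): P = [1, 5, 6, 9] / [2, 7] / [3] / [8];  Q = [1, 4, 6, 8] / [2, 7] / [3] / [5]
  Insert 4 (step 9): P = [1, 4, 6, 9] / [2, 5] / [3, 7] / [8];  Q = [1, 4, 6, 8] / [2, 7] / [3, 9] / [5]
Final shape: (4, 2, 2, 1).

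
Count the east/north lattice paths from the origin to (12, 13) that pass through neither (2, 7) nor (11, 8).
Number of paths = 4460680

Inclusion–exclusion. Total paths: C(25, 12) = 5200300. Through P₁: C(9, 2)·C(16, 10) = 288288. Through P₂: C(19, 11)·C(6, 1) = 453492. Since P₁ is strictly southwest of P₂, a monotone path through both must visit P₁ then P₂; paths through both = C(9, 2)·C(10, 9)·C(6, 1) = 2160. Avoid both = 5200300 − 288288 − 453492 + 2160 = 4460680.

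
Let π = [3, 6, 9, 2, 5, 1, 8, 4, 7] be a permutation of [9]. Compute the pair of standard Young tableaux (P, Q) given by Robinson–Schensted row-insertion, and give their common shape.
P = [1, 4, 7] / [2, 5, 8] / [3, 6, 9];  Q = [1, 2, 3] / [4, 5, 7] / [6, 8, 9];  common shape = (3, 3, 3)

Row-insert the values π_1, π_2, … into P one at a time, bumping the leftmost entry strictly greater than the inserted value down to the next row. The recording tableau Q records, in position (i, j), the step at which that cell was added to P.
  Insert 3 (step 1): P = [3];  Q = [1]
  Insert 6 (step 2): P = [3, 6];  Q = [1, 2]
  Insert 9 (step 3): P = [3, 6, 9];  Q = [1, 2, 3]
  Insert 2 (step 4): P = [2, 6, 9] / [3];  Q = [1, 2, 3] / [4]
  Insert 5 (step 5): P = [2, 5, 9] / [3, 6];  Q = [1, 2, 3] / [4, 5]
  Insert 1 (step 6): P = [1, 5, 9] / [2, 6] / [3];  Q = [1, 2, 3] / [4, 5] / [6]
  Insert 8 (step 7): P = [1, 5, 8] / [2, 6, 9] / [3];  Q = [1, 2, 3] / [4, 5, 7] / [6]
  Insert 4 (step 8): P = [1, 4, 8] / [2, 5, 9] / [3, 6];  Q = [1, 2, 3] / [4, 5, 7] / [6, 8]
  Insert 7 (step 9): P = [1, 4, 7] / [2, 5, 8] / [3, 6, 9];  Q = [1, 2, 3] / [4, 5, 7] / [6, 8, 9]
Final shape: (3, 3, 3).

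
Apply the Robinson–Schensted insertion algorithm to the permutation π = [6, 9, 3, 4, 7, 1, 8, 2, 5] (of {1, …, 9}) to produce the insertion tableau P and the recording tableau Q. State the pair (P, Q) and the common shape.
P = [1, 2, 5, 8] / [3, 4, 7] / [6, 9];  Q = [1, 2, 5, 7] / [3, 4, 9] / [6, 8];  common shape = (4, 3, 2)

Row-insert the values π_1, π_2, … into P one at a time, bumping the leftmost entry strictly greater than the inserted value down to the next row. The recording tableau Q records, in position (i, j), the step at which that cell was added to P.
  Insert 6 (step 1): P = [6];  Q = [1]
  Insert 9 (step 2): P = [6, 9];  Q = [1, 2]
  Insert 3 (step 3): P = [3, 9] / [6];  Q = [1, 2] / [3]
  Insert 4 (step 4): P = [3, 4] / [6, 9];  Q = [1, 2] / [3, 4]
  Insert 7 (step 5): P = [3, 4, 7] / [6, 9];  Q = [1, 2, 5] / [3, 4]
  Insert 1 (step 6): P = [1, 4, 7] / [3, 9] / [6];  Q = [1, 2, 5] / [3, 4] / [6]
  Insert 8 (step 7): P = [1, 4, 7, 8] / [3, 9] / [6];  Q = [1, 2, 5, 7] / [3, 4] / [6]
  Insert 2 (step 8): P = [1, 2, 7, 8] / [3, 4] / [6, 9];  Q = [1, 2, 5, 7] / [3, 4] / [6, 8]
  Insert 5 (step 9): P = [1, 2, 5, 8] / [3, 4, 7] / [6, 9];  Q = [1, 2, 5, 7] / [3, 4, 9] / [6, 8]
Final shape: (4, 3, 2).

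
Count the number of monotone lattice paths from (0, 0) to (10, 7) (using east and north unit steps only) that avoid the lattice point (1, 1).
Number of paths = 9438

Total paths from (0, 0) to (10, 7): C(17, 10) = 19448. Paths through (1, 1): (paths (0, 0) → (1, 1)) × (paths (1, 1) → (10, 7)) = C(2, 1) · C(15, 9) = 2 · 5005 = 10010. Avoidance count = 19448 − 10010 = 9438.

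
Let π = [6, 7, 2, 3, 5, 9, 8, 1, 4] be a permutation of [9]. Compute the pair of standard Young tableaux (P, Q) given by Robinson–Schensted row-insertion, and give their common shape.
P = [1, 3, 4, 8] / [2, 5, 9] / [6, 7];  Q = [1, 2, 5, 6] / [3, 4, 7] / [8, 9];  common shape = (4, 3, 2)

Row-insert the values π_1, π_2, … into P one at a time, bumping the leftmost entry strictly greater than the inserted value down to the next row. The recording tableau Q records, in position (i, j), the step at which that cell was added to P.
  Insert 6 (step 1): P = [6];  Q = [1]
  Insert 7 (step 2): P = [6, 7];  Q = [1, 2]
  Insert 2 (step 3): P = [2, 7] / [6];  Q = [1, 2] / [3]
  Insert 3 (step 4): P = [2, 3] / [6, 7];  Q = [1, 2] / [3, 4]
  Insert 5 (step 5): P = [2, 3, 5] / [6, 7];  Q = [1, 2, 5] / [3, 4]
  Insert 9 (step 6): P = [2, 3, 5, 9] / [6, 7];  Q = [1, 2, 5, 6] / [3, 4]
  Insert 8 (step 7): P = [2, 3, 5, 8] / [6, 7, 9];  Q = [1, 2, 5, 6] / [3, 4, 7]
  Insert 1 (step 8): P = [1, 3, 5, 8] / [2, 7, 9] / [6];  Q = [1, 2, 5, 6] / [3, 4, 7] / [8]
  Insert 4 (step 9): P = [1, 3, 4, 8] / [2, 5, 9] / [6, 7];  Q = [1, 2, 5, 6] / [3, 4, 7] / [8, 9]
Final shape: (4, 3, 2).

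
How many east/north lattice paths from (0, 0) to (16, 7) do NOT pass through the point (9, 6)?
Number of paths = 205117

Total paths from (0, 0) to (16, 7): C(23, 16) = 245157. Paths through (9, 6): (paths (0, 0) → (9, 6)) × (paths (9, 6) → (16, 7)) = C(15, 9) · C(8, 7) = 5005 · 8 = 40040. Avoidance count = 245157 − 40040 = 205117.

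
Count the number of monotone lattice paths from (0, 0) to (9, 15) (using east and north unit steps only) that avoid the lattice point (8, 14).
Number of paths = 667964

Total paths from (0, 0) to (9, 15): C(24, 9) = 1307504. Paths through (8, 14): (paths (0, 0) → (8, 14)) × (paths (8, 14) → (9, 15)) = C(22, 8) · C(2, 1) = 319770 · 2 = 639540. Avoidance count = 1307504 − 639540 = 667964.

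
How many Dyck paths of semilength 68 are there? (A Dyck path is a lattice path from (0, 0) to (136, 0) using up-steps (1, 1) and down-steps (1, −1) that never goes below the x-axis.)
C_68 = 86218923998960285726185640663701108500

These Dyck paths are counted by the Catalan number C_n = (1/(n + 1)) · C(2n, n). For n = 68: C_68 = (1/69) · C(136, 68) = 5949105755928259715106809205795376486500/69 = 86218923998960285726185640663701108500.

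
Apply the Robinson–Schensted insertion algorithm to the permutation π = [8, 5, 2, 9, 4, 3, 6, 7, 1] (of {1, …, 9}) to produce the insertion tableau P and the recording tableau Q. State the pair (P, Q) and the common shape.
P = [1, 3, 6, 7] / [2, 9] / [4] / [5] / [8];  Q = [1, 4, 7, 8] / [2, 5] / [3] / [6] / [9];  common shape = (4, 2, 1, 1, 1)

Row-insert the values π_1, π_2, … into P one at a time, bumping the leftmost entry strictly greater than the inserted value down to the next row. The recording tableau Q records, in position (i, j), the step at which that cell was added to P.
  Insert 8 (step 1): P = [8];  Q = [1]
  Insert 5 (step 2): P = [5] / [8];  Q = [1] / [2]
  Insert 2 (step 3): P = [2] / [5] / [8];  Q = [1] / [2] / [3]
  Insert 9 (step 4): P = [2, 9] / [5] / [8];  Q = [1, 4] / [2] / [3]
  Insert 4 (step 5): P = [2, 4] / [5, 9] / [8];  Q = [1, 4] / [2, 5] / [3]
  Insert 3 (step 6): P = [2, 3] / [4, 9] / [5] / [8];  Q = [1, 4] / [2, 5] / [3] / [6]
  Insert 6 (step 7): P = [2, 3, 6] / [4, 9] / [5] / [8];  Q = [1, 4, 7] / [2, 5] / [3] / [6]
  Insert 7 (step 8): P = [2, 3, 6, 7] / [4, 9] / [5] / [8];  Q = [1, 4, 7, 8] / [2, 5] / [3] / [6]
  Insert 1 (step 9): P = [1, 3, 6, 7] / [2, 9] / [4] / [5] / [8];  Q = [1, 4, 7, 8] / [2, 5] / [3] / [6] / [9]
Final shape: (4, 2, 1, 1, 1).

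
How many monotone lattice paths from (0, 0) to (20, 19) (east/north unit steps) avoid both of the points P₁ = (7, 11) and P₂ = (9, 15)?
Number of paths = 61314252090

Inclusion–exclusion. Total paths: C(39, 20) = 68923264410. Through P₁: C(18, 7)·C(21, 13) = 6475865760. Through P₂: C(24, 9)·C(15, 11) = 1784742960. Since P₁ is strictly southwest of P₂, a monotone path through both must visit P₁ then P₂; paths through both = C(18, 7)·C(6, 2)·C(15, 11) = 651596400. Avoid both = 68923264410 − 6475865760 − 1784742960 + 651596400 = 61314252090.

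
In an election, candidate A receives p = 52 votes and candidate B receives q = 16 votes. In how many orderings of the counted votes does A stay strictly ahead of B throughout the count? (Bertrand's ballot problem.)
Strict-lead orderings = 778007004477516

Total orderings of the 68 votes with 52 for A: C(68, 52) = 1469568786235308. By the Bertrand ballot formula (Cycle Lemma / reflection principle), the number of orderings in which A is strictly ahead of B throughout is (p − q)/(p + q) · C(p + q, p) = (52 − 16)/(52 + 16) · 1469568786235308 = 778007004477516.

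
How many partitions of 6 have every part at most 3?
p(6, parts ≤ 3) = 7

Partitions of 6 with all parts ≤ 3: 3+3, 3+2+1, 3+1+1+1, 2+2+2, 2+2+1+1, 2+1+1+1+1, 1+1+1+1+1+1. Count = 7.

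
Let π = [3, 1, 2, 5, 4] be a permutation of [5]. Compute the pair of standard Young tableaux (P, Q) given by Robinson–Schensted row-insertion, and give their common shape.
P = [1, 2, 4] / [3, 5];  Q = [1, 3, 4] / [2, 5];  common shape = (3, 2)

Row-insert the values π_1, π_2, … into P one at a time, bumping the leftmost entry strictly greater than the inserted value down to the next row. The recording tableau Q records, in position (i, j), the step at which that cell was added to P.
  Insert 3 (step 1): P = [3];  Q = [1]
  Insert 1 (step 2): P = [1] / [3];  Q = [1] / [2]
  Insert 2 (step 3): P = [1, 2] / [3];  Q = [1, 3] / [2]
  Insert 5 (step 4): P = [1, 2, 5] / [3];  Q = [1, 3, 4] / [2]
  Insert 4 (step 5): P = [1, 2, 4] / [3, 5];  Q = [1, 3, 4] / [2, 5]
Final shape: (3, 2).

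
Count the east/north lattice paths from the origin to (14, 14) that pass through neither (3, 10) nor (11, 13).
Number of paths = 29930394

Inclusion–exclusion. Total paths: C(28, 14) = 40116600. Through P₁: C(13, 3)·C(15, 11) = 390390. Through P₂: C(24, 11)·C(4, 3) = 9984576. Since P₁ is strictly southwest of P₂, a monotone path through both must visit P₁ then P₂; paths through both = C(13, 3)·C(11, 8)·C(4, 3) = 188760. Avoid both = 40116600 − 390390 − 9984576 + 188760 = 29930394.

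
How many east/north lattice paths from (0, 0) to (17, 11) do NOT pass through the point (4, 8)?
Number of paths = 21196980

Total paths from (0, 0) to (17, 11): C(28, 17) = 21474180. Paths through (4, 8): (paths (0, 0) → (4, 8)) × (paths (4, 8) → (17, 11)) = C(12, 4) · C(16, 13) = 495 · 560 = 277200. Avoidance count = 21474180 − 277200 = 21196980.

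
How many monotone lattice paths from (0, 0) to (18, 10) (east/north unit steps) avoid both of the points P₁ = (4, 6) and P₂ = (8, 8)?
Number of paths = 11838990

Inclusion–exclusion. Total paths: C(28, 18) = 13123110. Through P₁: C(10, 4)·C(18, 14) = 642600. Through P₂: C(16, 8)·C(12, 10) = 849420. Since P₁ is strictly southwest of P₂, a monotone path through both must visit P₁ then P₂; paths through both = C(10, 4)·C(6, 4)·C(12, 10) = 207900. Avoid both = 13123110 − 642600 − 849420 + 207900 = 11838990.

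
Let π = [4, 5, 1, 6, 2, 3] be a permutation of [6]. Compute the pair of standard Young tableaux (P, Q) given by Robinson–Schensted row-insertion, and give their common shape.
P = [1, 2, 3] / [4, 5, 6];  Q = [1, 2, 4] / [3, 5, 6];  common shape = (3, 3)

Row-insert the values π_1, π_2, … into P one at a time, bumping the leftmost entry strictly greater than the inserted value down to the next row. The recording tableau Q records, in position (i, j), the step at which that cell was added to P.
  Insert 4 (step 1): P = [4];  Q = [1]
  Insert 5 (step 2): P = [4, 5];  Q = [1, 2]
  Insert 1 (step 3): P = [1, 5] / [4];  Q = [1, 2] / [3]
  Insert 6 (step 4): P = [1, 5, 6] / [4];  Q = [1, 2, 4] / [3]
  Insert 2 (step 5): P = [1, 2, 6] / [4, 5];  Q = [1, 2, 4] / [3, 5]
  Insert 3 (step 6): P = [1, 2, 3] / [4, 5, 6];  Q = [1, 2, 4] / [3, 5, 6]
Final shape: (3, 3).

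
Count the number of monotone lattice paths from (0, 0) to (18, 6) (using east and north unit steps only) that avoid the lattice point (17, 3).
Number of paths = 130036

Total paths from (0, 0) to (18, 6): C(24, 18) = 134596. Paths through (17, 3): (paths (0, 0) → (17, 3)) × (paths (17, 3) → (18, 6)) = C(20, 17) · C(4, 1) = 1140 · 4 = 4560. Avoidance count = 134596 − 4560 = 130036.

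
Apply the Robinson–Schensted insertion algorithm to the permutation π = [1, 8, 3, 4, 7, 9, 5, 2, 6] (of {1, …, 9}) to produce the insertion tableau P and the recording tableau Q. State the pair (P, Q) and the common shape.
P = [1, 2, 4, 5, 6] / [3, 9] / [7] / [8];  Q = [1, 2, 4, 5, 6] / [3, 9] / [7] / [8];  common shape = (5, 2, 1, 1)

Row-insert the values π_1, π_2, … into P one at a time, bumping the leftmost entry strictly greater than the inserted value down to the next row. The recording tableau Q records, in position (i, j), the step at which that cell was added to P.
  Insert 1 (step 1): P = [1];  Q = [1]
  Insert 8 (step 2): P = [1, 8];  Q = [1, 2]
  Insert 3 (step 3): P = [1, 3] / [8];  Q = [1, 2] / [3]
  Insert 4 (step 4): P = [1, 3, 4] / [8];  Q = [1, 2, 4] / [3]
  Insert 7 (step 5): P = [1, 3, 4, 7] / [8];  Q = [1, 2, 4, 5] / [3]
  Insert 9 (step 6): P = [1, 3, 4, 7, 9] / [8];  Q = [1, 2, 4, 5, 6] / [3]
  Insert 5 (step 7): P = [1, 3, 4, 5, 9] / [7] / [8];  Q = [1, 2, 4, 5, 6] / [3] / [7]
  Insert 2 (step 8): P = [1, 2, 4, 5, 9] / [3] / [7] / [8];  Q = [1, 2, 4, 5, 6] / [3] / [7] / [8]
  Insert 6 (step 9): P = [1, 2, 4, 5, 6] / [3, 9] / [7] / [8];  Q = [1, 2, 4, 5, 6] / [3, 9] / [7] / [8]
Final shape: (5, 2, 1, 1).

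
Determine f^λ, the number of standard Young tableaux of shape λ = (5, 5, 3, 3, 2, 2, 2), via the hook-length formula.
# SYT of shape (5, 5, 3, 3, 2, 2, 2) = 869092224

Hook-length formula: f^λ = n! / Π hook(c), product over all cells c of the Young diagram. For λ = (5, 5, 3, 3, 2, 2, 2), n = 22 boxes. Hook lengths by row (left-to-right, top-to-bottom): [11, 10, 6, 3, 2]; [10, 9, 5, 2, 1]; [7, 6, 2]; [6, 5, 1]; [4, 3]; [3, 2]; [2, 1]. Product of hooks = 1293304320000. So f^λ = 22! / 1293304320000 = 1124000727777607680000 / 1293304320000 = 869092224.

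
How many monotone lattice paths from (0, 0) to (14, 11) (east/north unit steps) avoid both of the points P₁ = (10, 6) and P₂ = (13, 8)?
Number of paths = 2954752

Inclusion–exclusion. Total paths: C(25, 14) = 4457400. Through P₁: C(16, 10)·C(9, 4) = 1009008. Through P₂: C(21, 13)·C(4, 1) = 813960. Since P₁ is strictly southwest of P₂, a monotone path through both must visit P₁ then P₂; paths through both = C(16, 10)·C(5, 3)·C(4, 1) = 320320. Avoid both = 4457400 − 1009008 − 813960 + 320320 = 2954752.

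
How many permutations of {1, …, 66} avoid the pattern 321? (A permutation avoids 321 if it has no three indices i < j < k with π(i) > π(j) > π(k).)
C_66 = 5632681584560312734993915705849145100

These 321-avoiding permutations are counted by the Catalan number C_n = (1/(n + 1)) · C(2n, n). For n = 66: C_66 = (1/67) · C(132, 66) = 377389666165540953244592352291892721700/67 = 5632681584560312734993915705849145100.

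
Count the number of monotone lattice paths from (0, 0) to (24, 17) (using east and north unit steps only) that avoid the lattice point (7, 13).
Number of paths = 151120523250

Total paths from (0, 0) to (24, 17): C(41, 24) = 151584480450. Paths through (7, 13): (paths (0, 0) → (7, 13)) × (paths (7, 13) → (24, 17)) = C(20, 7) · C(21, 17) = 77520 · 5985 = 463957200. Avoidance count = 151584480450 − 463957200 = 151120523250.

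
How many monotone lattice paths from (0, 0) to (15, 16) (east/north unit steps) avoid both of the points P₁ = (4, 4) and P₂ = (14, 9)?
Number of paths = 201038895

Inclusion–exclusion. Total paths: C(31, 15) = 300540195. Through P₁: C(8, 4)·C(23, 11) = 94645460. Through P₂: C(23, 14)·C(8, 1) = 6537520. Since P₁ is strictly southwest of P₂, a monotone path through both must visit P₁ then P₂; paths through both = C(8, 4)·C(15, 10)·C(8, 1) = 1681680. Avoid both = 300540195 − 94645460 − 6537520 + 1681680 = 201038895.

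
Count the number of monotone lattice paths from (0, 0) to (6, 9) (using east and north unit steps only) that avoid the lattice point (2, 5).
Number of paths = 3535

Total paths from (0, 0) to (6, 9): C(15, 6) = 5005. Paths through (2, 5): (paths (0, 0) → (2, 5)) × (paths (2, 5) → (6, 9)) = C(7, 2) · C(8, 4) = 21 · 70 = 1470. Avoidance count = 5005 − 1470 = 3535.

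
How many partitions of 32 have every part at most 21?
p(32, parts ≤ 21) = 8210

Use the recurrence p(n, m) = p(n, m−1) + p(n−m, m): either the largest part is < m (count p(n, m−1)) or the largest part is exactly m (remove one copy of m, count p(n−m, m)). With p(0, ·) = 1 this gives p(32, parts ≤ 21) = 8210. (By conjugating Young diagrams, this also counts partitions of 32 into at most 21 parts.)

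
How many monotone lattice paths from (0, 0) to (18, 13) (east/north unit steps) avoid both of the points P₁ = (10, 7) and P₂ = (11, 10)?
Number of paths = 114859851

Inclusion–exclusion. Total paths: C(31, 18) = 206253075. Through P₁: C(17, 10)·C(14, 8) = 58402344. Through P₂: C(21, 11)·C(10, 7) = 42325920. Since P₁ is strictly southwest of P₂, a monotone path through both must visit P₁ then P₂; paths through both = C(17, 10)·C(4, 1)·C(10, 7) = 9335040. Avoid both = 206253075 − 58402344 − 42325920 + 9335040 = 114859851.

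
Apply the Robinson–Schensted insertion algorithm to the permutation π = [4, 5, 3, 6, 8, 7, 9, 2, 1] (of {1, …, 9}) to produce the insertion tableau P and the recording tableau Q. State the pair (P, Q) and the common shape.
P = [1, 5, 6, 7, 9] / [2, 8] / [3] / [4];  Q = [1, 2, 4, 5, 7] / [3, 6] / [8] / [9];  common shape = (5, 2, 1, 1)

Row-insert the values π_1, π_2, … into P one at a time, bumping the leftmost entry strictly greater than the inserted value down to the next row. The recording tableau Q records, in position (i, j), the step at which that cell was added to P.
  Insert 4 (step 1): P = [4];  Q = [1]
  Insert 5 (step 2): P = [4, 5];  Q = [1, 2]
  Insert 3 (step 3): P = [3, 5] / [4];  Q = [1, 2] / [3]
  Insert 6 (step 4): P = [3, 5, 6] / [4];  Q = [1, 2, 4] / [3]
  Insert 8 (step 5): P = [3, 5, 6, 8] / [4];  Q = [1, 2, 4, 5] / [3]
  Insert 7 (step 6): P = [3, 5, 6, 7] / [4, 8];  Q = [1, 2, 4, 5] / [3, 6]
  Insert 9 (step 7): P = [3, 5, 6, 7, 9] / [4, 8];  Q = [1, 2, 4, 5, 7] / [3, 6]
  Insert 2 (step 8): P = [2, 5, 6, 7, 9] / [3, 8] / [4];  Q = [1, 2, 4, 5, 7] / [3, 6] / [8]
  Insert 1 (step 9): P = [1, 5, 6, 7, 9] / [2, 8] / [3] / [4];  Q = [1, 2, 4, 5, 7] / [3, 6] / [8] / [9]
Final shape: (5, 2, 1, 1).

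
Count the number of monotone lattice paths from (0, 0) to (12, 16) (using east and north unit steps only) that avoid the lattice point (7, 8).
Number of paths = 22139910

Total paths from (0, 0) to (12, 16): C(28, 12) = 30421755. Paths through (7, 8): (paths (0, 0) → (7, 8)) × (paths (7, 8) → (12, 16)) = C(15, 7) · C(13, 5) = 6435 · 1287 = 8281845. Avoidance count = 30421755 − 8281845 = 22139910.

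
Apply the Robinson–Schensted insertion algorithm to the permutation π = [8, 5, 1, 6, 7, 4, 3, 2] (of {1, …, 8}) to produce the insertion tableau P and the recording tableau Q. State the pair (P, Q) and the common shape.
P = [1, 2, 7] / [3, 6] / [4] / [5] / [8];  Q = [1, 4, 5] / [2, 6] / [3] / [7] / [8];  common shape = (3, 2, 1, 1, 1)

Row-insert the values π_1, π_2, … into P one at a time, bumping the leftmost entry strictly greater than the inserted value down to the next row. The recording tableau Q records, in position (i, j), the step at which that cell was added to P.
  Insert 8 (step 1): P = [8];  Q = [1]
  Insert 5 (step 2): P = [5] / [8];  Q = [1] / [2]
  Insert 1 (step 3): P = [1] / [5] / [8];  Q = [1] / [2] / [3]
  Insert 6 (step 4): P = [1, 6] / [5] / [8];  Q = [1, 4] / [2] / [3]
  Insert 7 (step 5): P = [1, 6, 7] / [5] / [8];  Q = [1, 4, 5] / [2] / [3]
  Insert 4 (step 6): P = [1, 4, 7] / [5, 6] / [8];  Q = [1, 4, 5] / [2, 6] / [3]
  Insert 3 (step 7): P = [1, 3, 7] / [4, 6] / [5] / [8];  Q = [1, 4, 5] / [2, 6] / [3] / [7]
  Insert 2 (step 8): P = [1, 2, 7] / [3, 6] / [4] / [5] / [8];  Q = [1, 4, 5] / [2, 6] / [3] / [7] / [8]
Final shape: (3, 2, 1, 1, 1).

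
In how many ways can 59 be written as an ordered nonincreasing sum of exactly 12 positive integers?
p(59, 12 parts) = 64707

Partitions of n into exactly k parts are in bijection with partitions of n − k into at most k parts (subtract 1 from each part). So p(59, exactly 12) = p(47, parts ≤ 12). Computing via the recurrence p(m, j) = p(m, j−1) + p(m−j, j) gives 64707.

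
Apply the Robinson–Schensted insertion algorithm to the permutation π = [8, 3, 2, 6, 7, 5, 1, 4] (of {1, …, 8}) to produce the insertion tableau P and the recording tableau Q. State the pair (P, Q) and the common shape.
P = [1, 4, 7] / [2, 5] / [3, 6] / [8];  Q = [1, 4, 5] / [2, 6] / [3, 8] / [7];  common shape = (3, 2, 2, 1)

Row-insert the values π_1, π_2, … into P one at a time, bumping the leftmost entry strictly greater than the inserted value down to the next row. The recording tableau Q records, in position (i, j), the step at which that cell was added to P.
  Insert 8 (step 1): P = [8];  Q = [1]
  Insert 3 (step 2): P = [3] / [8];  Q = [1] / [2]
  Insert 2 (step 3): P = [2] / [3] / [8];  Q = [1] / [2] / [3]
  Insert 6 (step 4): P = [2, 6] / [3] / [8];  Q = [1, 4] / [2] / [3]
  Insert 7 (step 5): P = [2, 6, 7] / [3] / [8];  Q = [1, 4, 5] / [2] / [3]
  Insert 5 (step 6): P = [2, 5, 7] / [3, 6] / [8];  Q = [1, 4, 5] / [2, 6] / [3]
  Insert 1 (step 7): P = [1, 5, 7] / [2, 6] / [3] / [8];  Q = [1, 4, 5] / [2, 6] / [3] / [7]
  Insert 4 (step 8): P = [1, 4, 7] / [2, 5] / [3, 6] / [8];  Q = [1, 4, 5] / [2, 6] / [3, 8] / [7]
Final shape: (3, 2, 2, 1).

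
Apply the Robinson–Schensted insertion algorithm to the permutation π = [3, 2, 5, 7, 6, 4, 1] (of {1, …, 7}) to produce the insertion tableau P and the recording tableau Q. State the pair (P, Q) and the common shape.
P = [1, 4, 6] / [2, 5] / [3] / [7];  Q = [1, 3, 4] / [2, 5] / [6] / [7];  common shape = (3, 2, 1, 1)

Row-insert the values π_1, π_2, … into P one at a time, bumping the leftmost entry strictly greater than the inserted value down to the next row. The recording tableau Q records, in position (i, j), the step at which that cell was added to P.
  Insert 3 (step 1): P = [3];  Q = [1]
  Insert 2 (step 2): P = [2] / [3];  Q = [1] / [2]
  Insert 5 (step 3): P = [2, 5] / [3];  Q = [1, 3] / [2]
  Insert 7 (step 4): P = [2, 5, 7] / [3];  Q = [1, 3, 4] / [2]
  Insert 6 (step 5): P = [2, 5, 6] / [3, 7];  Q = [1, 3, 4] / [2, 5]
  Insert 4 (step 6): P = [2, 4, 6] / [3, 5] / [7];  Q = [1, 3, 4] / [2, 5] / [6]
  Insert 1 (step 7): P = [1, 4, 6] / [2, 5] / [3] / [7];  Q = [1, 3, 4] / [2, 5] / [6] / [7]
Final shape: (3, 2, 1, 1).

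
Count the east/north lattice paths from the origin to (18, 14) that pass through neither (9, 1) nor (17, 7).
Number of paths = 463932808

Inclusion–exclusion. Total paths: C(32, 18) = 471435600. Through P₁: C(10, 9)·C(22, 9) = 4974200. Through P₂: C(24, 17)·C(8, 1) = 2768832. Since P₁ is strictly southwest of P₂, a monotone path through both must visit P₁ then P₂; paths through both = C(10, 9)·C(14, 8)·C(8, 1) = 240240. Avoid both = 471435600 − 4974200 − 2768832 + 240240 = 463932808.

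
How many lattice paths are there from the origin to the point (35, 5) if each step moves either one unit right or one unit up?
Number of paths = 658008

A monotone lattice path from (0, 0) to (35, 5) consists of 35 east steps and 5 north steps in some order, so it is determined by which 35 of the 40 steps are east. The count is C(40, 35) = 658008.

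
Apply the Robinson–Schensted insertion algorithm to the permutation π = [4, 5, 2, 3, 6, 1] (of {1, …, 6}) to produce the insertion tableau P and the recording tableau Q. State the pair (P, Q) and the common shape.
P = [1, 3, 6] / [2, 5] / [4];  Q = [1, 2, 5] / [3, 4] / [6];  common shape = (3, 2, 1)

Row-insert the values π_1, π_2, … into P one at a time, bumping the leftmost entry strictly greater than the inserted value down to the next row. The recording tableau Q records, in position (i, j), the step at which that cell was added to P.
  Insert 4 (step 1): P = [4];  Q = [1]
  Insert 5 (step 2): P = [4, 5];  Q = [1, 2]
  Insert 2 (step 3): P = [2, 5] / [4];  Q = [1, 2] / [3]
  Insert 3 (step 4): P = [2, 3] / [4, 5];  Q = [1, 2] / [3, 4]
  Insert 6 (step 5): P = [2, 3, 6] / [4, 5];  Q = [1, 2, 5] / [3, 4]
  Insert 1 (step 6): P = [1, 3, 6] / [2, 5] / [4];  Q = [1, 2, 5] / [3, 4] / [6]
Final shape: (3, 2, 1).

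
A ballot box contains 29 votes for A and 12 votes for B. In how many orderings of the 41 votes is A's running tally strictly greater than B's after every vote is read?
Strict-lead orderings = 3275052040

Total orderings of the 41 votes with 29 for A: C(41, 29) = 7898654920. By the Bertrand ballot formula (Cycle Lemma / reflection principle), the number of orderings in which A is strictly ahead of B throughout is (p − q)/(p + q) · C(p + q, p) = (29 − 12)/(29 + 12) · 7898654920 = 3275052040.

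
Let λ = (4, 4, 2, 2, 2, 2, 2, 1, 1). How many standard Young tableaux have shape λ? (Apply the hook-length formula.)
# SYT of shape (4, 4, 2, 2, 2, 2, 2, 1, 1) = 13226850

Hook-length formula: f^λ = n! / Π hook(c), product over all cells c of the Young diagram. For λ = (4, 4, 2, 2, 2, 2, 2, 1, 1), n = 20 boxes. Hook lengths by row (left-to-right, top-to-bottom): [12, 9, 3, 2]; [11, 8, 2, 1]; [8, 5]; [7, 4]; [6, 3]; [5, 2]; [4, 1]; [2]; [1]. Product of hooks = 183936614400. So f^λ = 20! / 183936614400 = 2432902008176640000 / 183936614400 = 13226850.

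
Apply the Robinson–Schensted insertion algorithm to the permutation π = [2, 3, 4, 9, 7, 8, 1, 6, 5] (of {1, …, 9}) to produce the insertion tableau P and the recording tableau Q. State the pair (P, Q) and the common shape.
P = [1, 3, 4, 5, 8] / [2, 6] / [7] / [9];  Q = [1, 2, 3, 4, 6] / [5, 8] / [7] / [9];  common shape = (5, 2, 1, 1)

Row-insert the values π_1, π_2, … into P one at a time, bumping the leftmost entry strictly greater than the inserted value down to the next row. The recording tableau Q records, in position (i, j), the step at which that cell was added to P.
  Insert 2 (step 1): P = [2];  Q = [1]
  Insert 3 (step 2): P = [2, 3];  Q = [1, 2]
  Insert 4 (step 3): P = [2, 3, 4];  Q = [1, 2, 3]
  Insert 9 (step 4): P = [2, 3, 4, 9];  Q = [1, 2, 3, 4]
  Insert 7 (step 5): P = [2, 3, 4, 7] / [9];  Q = [1, 2, 3, 4] / [5]
  Insert 8 (step 6): P = [2, 3, 4, 7, 8] / [9];  Q = [1, 2, 3, 4, 6] / [5]
  Insert 1 (step 7): P = [1, 3, 4, 7, 8] / [2] / [9];  Q = [1, 2, 3, 4, 6] / [5] / [7]
  Insert 6 (step 8): P = [1, 3, 4, 6, 8] / [2, 7] / [9];  Q = [1, 2, 3, 4, 6] / [5, 8] / [7]
  Insert 5 (step 9): P = [1, 3, 4, 5, 8] / [2, 6] / [7] / [9];  Q = [1, 2, 3, 4, 6] / [5, 8] / [7] / [9]
Final shape: (5, 2, 1, 1).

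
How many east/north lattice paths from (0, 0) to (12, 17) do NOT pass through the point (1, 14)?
Number of paths = 51890475

Total paths from (0, 0) to (12, 17): C(29, 12) = 51895935. Paths through (1, 14): (paths (0, 0) → (1, 14)) × (paths (1, 14) → (12, 17)) = C(15, 1) · C(14, 11) = 15 · 364 = 5460. Avoidance count = 51895935 − 5460 = 51890475.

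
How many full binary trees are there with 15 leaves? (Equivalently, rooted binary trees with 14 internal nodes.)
C_14 = 2674440

These full binary trees are counted by the Catalan number C_n = (1/(n + 1)) · C(2n, n). For n = 14: C_14 = (1/15) · C(28, 14) = 40116600/15 = 2674440.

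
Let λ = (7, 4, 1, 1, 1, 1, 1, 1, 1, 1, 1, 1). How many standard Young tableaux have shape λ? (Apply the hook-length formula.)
# SYT of shape (7, 4, 1, 1, 1, 1, 1, 1, 1, 1, 1, 1) = 7390240

Hook-length formula: f^λ = n! / Π hook(c), product over all cells c of the Young diagram. For λ = (7, 4, 1, 1, 1, 1, 1, 1, 1, 1, 1, 1), n = 21 boxes. Hook lengths by row (left-to-right, top-to-bottom): [18, 7, 6, 5, 3, 2, 1]; [14, 3, 2, 1]; [10]; [9]; [8]; [7]; [6]; [5]; [4]; [3]; [2]; [1]. Product of hooks = 6913299456000. So f^λ = 21! / 6913299456000 = 51090942171709440000 / 6913299456000 = 7390240.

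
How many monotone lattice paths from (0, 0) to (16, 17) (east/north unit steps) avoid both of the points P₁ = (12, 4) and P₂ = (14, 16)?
Number of paths = 726700345

Inclusion–exclusion. Total paths: C(33, 16) = 1166803110. Through P₁: C(16, 12)·C(17, 4) = 4331600. Through P₂: C(30, 14)·C(3, 2) = 436268025. Since P₁ is strictly southwest of P₂, a monotone path through both must visit P₁ then P₂; paths through both = C(16, 12)·C(14, 2)·C(3, 2) = 496860. Avoid both = 1166803110 − 4331600 − 436268025 + 496860 = 726700345.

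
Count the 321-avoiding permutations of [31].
C_31 = 14544636039226909

These 321-avoiding permutations are counted by the Catalan number C_n = (1/(n + 1)) · C(2n, n). For n = 31: C_31 = (1/32) · C(62, 31) = 465428353255261088/32 = 14544636039226909.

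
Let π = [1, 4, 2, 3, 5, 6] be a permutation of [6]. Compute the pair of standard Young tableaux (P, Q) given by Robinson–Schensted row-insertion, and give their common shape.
P = [1, 2, 3, 5, 6] / [4];  Q = [1, 2, 4, 5, 6] / [3];  common shape = (5, 1)

Row-insert the values π_1, π_2, … into P one at a time, bumping the leftmost entry strictly greater than the inserted value down to the next row. The recording tableau Q records, in position (i, j), the step at which that cell was added to P.
  Insert 1 (step 1): P = [1];  Q = [1]
  Insert 4 (step 2): P = [1, 4];  Q = [1, 2]
  Insert 2 (step 3): P = [1, 2] / [4];  Q = [1, 2] / [3]
  Insert 3 (step 4): P = [1, 2, 3] / [4];  Q = [1, 2, 4] / [3]
  Insert 5 (step 5): P = [1, 2, 3, 5] / [4];  Q = [1, 2, 4, 5] / [3]
  Insert 6 (step 6): P = [1, 2, 3, 5, 6] / [4];  Q = [1, 2, 4, 5, 6] / [3]
Final shape: (5, 1).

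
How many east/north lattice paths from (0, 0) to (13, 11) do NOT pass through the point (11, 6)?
Number of paths = 2236248

Total paths from (0, 0) to (13, 11): C(24, 13) = 2496144. Paths through (11, 6): (paths (0, 0) → (11, 6)) × (paths (11, 6) → (13, 11)) = C(17, 11) · C(7, 2) = 12376 · 21 = 259896. Avoidance count = 2496144 − 259896 = 2236248.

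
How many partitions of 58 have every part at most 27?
p(58, parts ≤ 27) = 686593

Use the recurrence p(n, m) = p(n, m−1) + p(n−m, m): either the largest part is < m (count p(n, m−1)) or the largest part is exactly m (remove one copy of m, count p(n−m, m)). With p(0, ·) = 1 this gives p(58, parts ≤ 27) = 686593. (By conjugating Young diagrams, this also counts partitions of 58 into at most 27 parts.)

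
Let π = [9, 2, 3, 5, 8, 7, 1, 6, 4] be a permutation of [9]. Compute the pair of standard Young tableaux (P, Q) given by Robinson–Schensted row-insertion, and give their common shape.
P = [1, 3, 4, 6] / [2, 5] / [7] / [8] / [9];  Q = [1, 3, 4, 5] / [2, 8] / [6] / [7] / [9];  common shape = (4, 2, 1, 1, 1)

Row-insert the values π_1, π_2, … into P one at a time, bumping the leftmost entry strictly greater than the inserted value down to the next row. The recording tableau Q records, in position (i, j), the step at which that cell was added to P.
  Insert 9 (step 1): P = [9];  Q = [1]
  Insert 2 (step 2): P = [2] / [9];  Q = [1] / [2]
  Insert 3 (step 3): P = [2, 3] / [9];  Q = [1, 3] / [2]
  Insert 5 (step 4): P = [2, 3, 5] / [9];  Q = [1, 3, 4] / [2]
  Insert 8 (step 5): P = [2, 3, 5, 8] / [9];  Q = [1, 3, 4, 5] / [2]
  Insert 7 (step 6): P = [2, 3, 5, 7] / [8] / [9];  Q = [1, 3, 4, 5] / [2] / [6]
  Insert 1 (step 7): P = [1, 3, 5, 7] / [2] / [8] / [9];  Q = [1, 3, 4, 5] / [2] / [6] / [7]
  Insert 6 (step 8): P = [1, 3, 5, 6] / [2, 7] / [8] / [9];  Q = [1, 3, 4, 5] / [2, 8] / [6] / [7]
  Insert 4 (step 9): P = [1, 3, 4, 6] / [2, 5] / [7] / [8] / [9];  Q = [1, 3, 4, 5] / [2, 8] / [6] / [7] / [9]
Final shape: (4, 2, 1, 1, 1).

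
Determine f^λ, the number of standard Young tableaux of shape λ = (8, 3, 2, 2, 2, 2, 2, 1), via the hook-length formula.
# SYT of shape (8, 3, 2, 2, 2, 2, 2, 1) = 360188928

Hook-length formula: f^λ = n! / Π hook(c), product over all cells c of the Young diagram. For λ = (8, 3, 2, 2, 2, 2, 2, 1), n = 22 boxes. Hook lengths by row (left-to-right, top-to-bottom): [15, 13, 7, 5, 4, 3, 2, 1]; [9, 7, 1]; [7, 5]; [6, 4]; [5, 3]; [4, 2]; [3, 1]; [1]. Product of hooks = 3120586560000. So f^λ = 22! / 3120586560000 = 1124000727777607680000 / 3120586560000 = 360188928.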